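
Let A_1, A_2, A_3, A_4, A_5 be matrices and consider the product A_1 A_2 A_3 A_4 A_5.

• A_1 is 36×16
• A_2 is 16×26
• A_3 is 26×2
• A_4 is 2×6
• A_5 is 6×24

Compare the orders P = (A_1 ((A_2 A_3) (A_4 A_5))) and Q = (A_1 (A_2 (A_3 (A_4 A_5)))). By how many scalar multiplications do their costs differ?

9632

Order P = (A_1 ((A_2 A_3) (A_4 A_5))): (A_2 A_3): 16×26 by 26×2 → 16×2, cost 16·26·2 = 832; (A_4 A_5): 2×6 by 6×24 → 2×24, cost 2·6·24 = 288; ((A_2 A_3) (A_4 A_5)): 16×2 by 2×24 → 16×24, cost 16·2·24 = 768; cumulative 1888; (A_1 ((A_2 A_3) (A_4 A_5))): 36×16 by 16×24 → 36×24, cost 36·16·24 = 13824; cumulative 15712. Total 15712.
Order Q = (A_1 (A_2 (A_3 (A_4 A_5)))): (A_4 A_5): 2×6 by 6×24 → 2×24, cost 2·6·24 = 288; (A_3 (A_4 A_5)): 26×2 by 2×24 → 26×24, cost 26·2·24 = 1248; cumulative 1536; (A_2 (A_3 (A_4 A_5))): 16×26 by 26×24 → 16×24, cost 16·26·24 = 9984; cumulative 11520; (A_1 (A_2 (A_3 (A_4 A_5)))): 36×16 by 16×24 → 36×24, cost 36·16·24 = 13824; cumulative 25344. Total 25344.
Difference: |15712 − 25344| = 9632.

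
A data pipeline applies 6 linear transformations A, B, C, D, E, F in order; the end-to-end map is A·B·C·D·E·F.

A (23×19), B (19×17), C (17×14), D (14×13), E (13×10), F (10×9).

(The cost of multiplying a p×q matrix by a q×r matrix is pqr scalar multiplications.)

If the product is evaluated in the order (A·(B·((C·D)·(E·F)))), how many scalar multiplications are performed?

13093

(C·D): 17×14 by 14×13 → 17×13, cost 17·14·13 = 3094
(E·F): 13×10 by 10×9 → 13×9, cost 13·10·9 = 1170
((C·D)·(E·F)): 17×13 by 13×9 → 17×9, cost 17·13·9 = 1989; cumulative 6253
(B·((C·D)·(E·F))): 19×17 by 17×9 → 19×9, cost 19·17·9 = 2907; cumulative 9160
(A·(B·((C·D)·(E·F)))): 23×19 by 19×9 → 23×9, cost 23·19·9 = 3933; cumulative 13093
Total: 13093 scalar multiplications.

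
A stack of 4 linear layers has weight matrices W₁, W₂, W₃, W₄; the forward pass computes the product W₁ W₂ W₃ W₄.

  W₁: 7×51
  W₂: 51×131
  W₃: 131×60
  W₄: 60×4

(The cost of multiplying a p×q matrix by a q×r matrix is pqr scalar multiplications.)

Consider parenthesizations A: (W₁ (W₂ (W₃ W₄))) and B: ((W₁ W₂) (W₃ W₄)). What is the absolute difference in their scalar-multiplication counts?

22283

Order A = (W₁ (W₂ (W₃ W₄))): (W₃ W₄): 131×60 by 60×4 → 131×4, cost 131·60·4 = 31440; (W₂ (W₃ W₄)): 51×131 by 131×4 → 51×4, cost 51·131·4 = 26724; cumulative 58164; (W₁ (W₂ (W₃ W₄))): 7×51 by 51×4 → 7×4, cost 7·51·4 = 1428; cumulative 59592. Total 59592.
Order B = ((W₁ W₂) (W₃ W₄)): (W₁ W₂): 7×51 by 51×131 → 7×131, cost 7·51·131 = 46767; (W₃ W₄): 131×60 by 60×4 → 131×4, cost 131·60·4 = 31440; ((W₁ W₂) (W₃ W₄)): 7×131 by 131×4 → 7×4, cost 7·131·4 = 3668; cumulative 81875. Total 81875.
Difference: |59592 − 81875| = 22283.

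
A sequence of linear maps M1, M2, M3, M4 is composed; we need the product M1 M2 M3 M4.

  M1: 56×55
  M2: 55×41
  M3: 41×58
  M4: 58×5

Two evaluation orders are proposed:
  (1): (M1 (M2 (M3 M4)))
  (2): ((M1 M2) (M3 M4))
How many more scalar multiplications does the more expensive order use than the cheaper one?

Order (1) = (M1 (M2 (M3 M4))): (M3 M4): 41×58 by 58×5 → 41×5, cost 41·58·5 = 11890; (M2 (M3 M4)): 55×41 by 41×5 → 55×5, cost 55·41·5 = 11275; cumulative 23165; (M1 (M2 (M3 M4))): 56×55 by 55×5 → 56×5, cost 56·55·5 = 15400; cumulative 38565. Total 38565.
Order (2) = ((M1 M2) (M3 M4)): (M1 M2): 56×55 by 55×41 → 56×41, cost 56·55·41 = 126280; (M3 M4): 41×58 by 58×5 → 41×5, cost 41·58·5 = 11890; ((M1 M2) (M3 M4)): 56×41 by 41×5 → 56×5, cost 56·41·5 = 11480; cumulative 149650. Total 149650.
Difference: |38565 − 149650| = 111085.

111085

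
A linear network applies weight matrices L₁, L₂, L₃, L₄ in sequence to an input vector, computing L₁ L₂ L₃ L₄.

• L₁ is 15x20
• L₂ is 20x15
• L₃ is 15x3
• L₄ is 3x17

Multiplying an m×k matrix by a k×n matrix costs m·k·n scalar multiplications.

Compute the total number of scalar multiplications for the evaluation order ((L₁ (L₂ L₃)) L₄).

(L₂ L₃): 20×15 by 15×3 → 20×3, cost 20·15·3 = 900
(L₁ (L₂ L₃)): 15×20 by 20×3 → 15×3, cost 15·20·3 = 900; cumulative 1800
((L₁ (L₂ L₃)) L₄): 15×3 by 3×17 → 15×17, cost 15·3·17 = 765; cumulative 2565
Total: 2565 scalar multiplications.

2565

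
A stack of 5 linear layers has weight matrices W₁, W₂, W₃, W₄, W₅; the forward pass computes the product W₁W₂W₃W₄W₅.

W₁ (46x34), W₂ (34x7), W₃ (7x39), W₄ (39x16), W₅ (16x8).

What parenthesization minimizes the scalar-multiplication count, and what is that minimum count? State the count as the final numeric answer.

18788

Adjacent pairs: W₁W₂ = 46·34·7 = 10948; W₂W₃ = 34·7·39 = 9282; W₃W₄ = 7·39·16 = 4368; W₄W₅ = 39·16·8 = 4992.
Length 3: W₁..W₃: k=1: 0+9282+46·34·39=70278; k=2: 10948+0+46·7·39=23506 → min 23506 | W₂..W₄: k=2: 0+4368+34·7·16=8176; k=3: 9282+0+34·39·16=30498 → min 8176 | W₃..W₅: k=3: 0+4992+7·39·8=7176; k=4: 4368+0+7·16·8=5264 → min 5264.
Length 4: W₁..W₄: k=1: 0+8176+46·34·16=33200; k=2: 10948+4368+46·7·16=20468; k=3: 23506+0+46·39·16=52210 → min 20468 | W₂..W₅: k=2: 0+5264+34·7·8=7168; k=3: 9282+4992+34·39·8=24882; k=4: 8176+0+34·16·8=12528 → min 7168.
Length 5: W₁..W₅: k=1: 0+7168+46·34·8=19680; k=2: 10948+5264+46·7·8=18788; k=3: 23506+4992+46·39·8=42850; k=4: 20468+0+46·16·8=26356 → min 18788.
Optimal parenthesization: ((W₁W₂)((W₃W₄)W₅)) with cost 18788.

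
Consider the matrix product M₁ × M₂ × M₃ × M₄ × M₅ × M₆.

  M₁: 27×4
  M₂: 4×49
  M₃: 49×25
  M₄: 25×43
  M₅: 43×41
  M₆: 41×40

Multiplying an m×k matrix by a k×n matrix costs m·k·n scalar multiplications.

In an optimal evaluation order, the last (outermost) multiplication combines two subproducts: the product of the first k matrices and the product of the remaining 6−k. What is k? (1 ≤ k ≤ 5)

1

Adjacent pairs: M₁M₂ = 27·4·49 = 5292; M₂M₃ = 4·49·25 = 4900; M₃M₄ = 49·25·43 = 52675; M₄M₅ = 25·43·41 = 44075; M₅M₆ = 43·41·40 = 70520.
Length 3: M₁..M₃: k=1: 0+4900+27·4·25=7600; k=2: 5292+0+27·49·25=38367 → min 7600 | M₂..M₄: k=2: 0+52675+4·49·43=61103; k=3: 4900+0+4·25·43=9200 → min 9200 | M₃..M₅: k=3: 0+44075+49·25·41=94300; k=4: 52675+0+49·43·41=139062 → min 94300 | M₄..M₆: k=4: 0+70520+25·43·40=113520; k=5: 44075+0+25·41·40=85075 → min 85075.
Length 4: M₁..M₄: k=1: 0+9200+27·4·43=13844; k=2: 5292+52675+27·49·43=114856; k=3: 7600+0+27·25·43=36625 → min 13844 | M₂..M₅: k=2: 0+94300+4·49·41=102336; k=3: 4900+44075+4·25·41=53075; k=4: 9200+0+4·43·41=16252 → min 16252 | M₃..M₆: k=3: 0+85075+49·25·40=134075; k=4: 52675+70520+49·43·40=207475; k=5: 94300+0+49·41·40=174660 → min 134075.
Length 5: M₁..M₅: k=1: 0+16252+27·4·41=20680; k=2: 5292+94300+27·49·41=153835; k=3: 7600+44075+27·25·41=79350; k=4: 13844+0+27·43·41=61445 → min 20680 | M₂..M₆: k=2: 0+134075+4·49·40=141915; k=3: 4900+85075+4·25·40=93975; k=4: 9200+70520+4·43·40=86600; k=5: 16252+0+4·41·40=22812 → min 22812.
Top-level splits: k=1: (M₁..M₁)·(M₂..M₆) → 0+22812+27·4·40 = 27132; k=2: (M₁..M₂)·(M₃..M₆) → 5292+134075+27·49·40 = 192287; k=3: (M₁..M₃)·(M₄..M₆) → 7600+85075+27·25·40 = 119675; k=4: (M₁..M₄)·(M₅..M₆) → 13844+70520+27·43·40 = 130804; k=5: (M₁..M₅)·(M₆..M₆) → 20680+0+27·41·40 = 64960.
Best split is after M₁, i.e. k = 1.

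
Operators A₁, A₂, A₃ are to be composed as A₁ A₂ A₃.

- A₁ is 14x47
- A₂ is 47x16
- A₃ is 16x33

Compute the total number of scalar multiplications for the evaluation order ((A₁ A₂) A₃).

(A₁ A₂): 14×47 by 47×16 → 14×16, cost 14·47·16 = 10528
((A₁ A₂) A₃): 14×16 by 16×33 → 14×33, cost 14·16·33 = 7392; cumulative 17920
Total: 17920 scalar multiplications.

17920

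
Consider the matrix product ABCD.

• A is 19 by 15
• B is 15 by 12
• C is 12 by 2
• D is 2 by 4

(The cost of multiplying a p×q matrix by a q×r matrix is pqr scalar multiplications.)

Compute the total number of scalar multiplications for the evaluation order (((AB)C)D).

(AB): 19×15 by 15×12 → 19×12, cost 19·15·12 = 3420
((AB)C): 19×12 by 12×2 → 19×2, cost 19·12·2 = 456; cumulative 3876
(((AB)C)D): 19×2 by 2×4 → 19×4, cost 19·2·4 = 152; cumulative 4028
Total: 4028 scalar multiplications.

4028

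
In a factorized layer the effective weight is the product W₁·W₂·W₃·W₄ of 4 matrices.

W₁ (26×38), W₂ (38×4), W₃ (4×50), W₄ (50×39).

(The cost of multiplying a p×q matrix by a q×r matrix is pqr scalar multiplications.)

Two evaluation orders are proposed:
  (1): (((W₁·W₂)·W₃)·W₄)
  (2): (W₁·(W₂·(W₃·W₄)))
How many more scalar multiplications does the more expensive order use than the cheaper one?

7592

Order (1) = (((W₁·W₂)·W₃)·W₄): (W₁·W₂): 26×38 by 38×4 → 26×4, cost 26·38·4 = 3952; ((W₁·W₂)·W₃): 26×4 by 4×50 → 26×50, cost 26·4·50 = 5200; cumulative 9152; (((W₁·W₂)·W₃)·W₄): 26×50 by 50×39 → 26×39, cost 26·50·39 = 50700; cumulative 59852. Total 59852.
Order (2) = (W₁·(W₂·(W₃·W₄))): (W₃·W₄): 4×50 by 50×39 → 4×39, cost 4·50·39 = 7800; (W₂·(W₃·W₄)): 38×4 by 4×39 → 38×39, cost 38·4·39 = 5928; cumulative 13728; (W₁·(W₂·(W₃·W₄))): 26×38 by 38×39 → 26×39, cost 26·38·39 = 38532; cumulative 52260. Total 52260.
Difference: |59852 − 52260| = 7592.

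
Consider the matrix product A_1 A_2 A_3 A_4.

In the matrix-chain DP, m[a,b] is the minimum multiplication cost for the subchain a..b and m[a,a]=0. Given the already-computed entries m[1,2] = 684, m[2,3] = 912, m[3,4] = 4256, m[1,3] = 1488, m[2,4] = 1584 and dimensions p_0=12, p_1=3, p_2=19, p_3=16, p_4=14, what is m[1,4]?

2088

m[1,4] = min over k∈[1,3] of m[1,k]+m[k+1,4]+p_{0}·p_k·p_{4}.
k=1: 0 + 1584 + 12·3·14 = 2088; k=2: 684 + 4256 + 12·19·14 = 8132; k=3: 1488 + 0 + 12·16·14 = 4176.
Minimum: 2088 at k=1.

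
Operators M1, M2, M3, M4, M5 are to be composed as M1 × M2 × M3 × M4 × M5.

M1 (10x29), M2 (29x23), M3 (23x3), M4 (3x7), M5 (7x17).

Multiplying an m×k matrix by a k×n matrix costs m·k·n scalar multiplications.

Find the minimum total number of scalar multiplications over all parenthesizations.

3738

Adjacent pairs: M1M2 = 10·29·23 = 6670; M2M3 = 29·23·3 = 2001; M3M4 = 23·3·7 = 483; M4M5 = 3·7·17 = 357.
Length 3: M1..M3: k=1: 0+2001+10·29·3=2871; k=2: 6670+0+10·23·3=7360 → min 2871 | M2..M4: k=2: 0+483+29·23·7=5152; k=3: 2001+0+29·3·7=2610 → min 2610 | M3..M5: k=3: 0+357+23·3·17=1530; k=4: 483+0+23·7·17=3220 → min 1530.
Length 4: M1..M4: k=1: 0+2610+10·29·7=4640; k=2: 6670+483+10·23·7=8763; k=3: 2871+0+10·3·7=3081 → min 3081 | M2..M5: k=2: 0+1530+29·23·17=12869; k=3: 2001+357+29·3·17=3837; k=4: 2610+0+29·7·17=6061 → min 3837.
Length 5: M1..M5: k=1: 0+3837+10·29·17=8767; k=2: 6670+1530+10·23·17=12110; k=3: 2871+357+10·3·17=3738; k=4: 3081+0+10·7·17=4271 → min 3738.
Optimal order: ((M1 × (M2 × M3)) × (M4 × M5)) with cost 3738.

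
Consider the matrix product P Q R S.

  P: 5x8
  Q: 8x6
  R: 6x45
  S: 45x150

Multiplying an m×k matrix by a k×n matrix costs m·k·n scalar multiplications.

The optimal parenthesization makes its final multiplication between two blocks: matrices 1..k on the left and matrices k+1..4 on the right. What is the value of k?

Adjacent pairs: PQ = 5·8·6 = 240; QR = 8·6·45 = 2160; RS = 6·45·150 = 40500.
Length 3: P..R: k=1: 0+2160+5·8·45=3960; k=2: 240+0+5·6·45=1590 → min 1590 | Q..S: k=2: 0+40500+8·6·150=47700; k=3: 2160+0+8·45·150=56160 → min 47700.
Top-level splits: k=1: (P..P)·(Q..S) → 0+47700+5·8·150 = 53700; k=2: (P..Q)·(R..S) → 240+40500+5·6·150 = 45240; k=3: (P..R)·(S..S) → 1590+0+5·45·150 = 35340.
Best split is after R, i.e. k = 3.

3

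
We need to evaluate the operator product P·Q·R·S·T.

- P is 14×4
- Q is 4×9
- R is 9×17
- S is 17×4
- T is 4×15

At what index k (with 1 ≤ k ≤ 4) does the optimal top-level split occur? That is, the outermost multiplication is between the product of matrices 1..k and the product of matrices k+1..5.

4

Adjacent pairs: PQ = 14·4·9 = 504; QR = 4·9·17 = 612; RS = 9·17·4 = 612; ST = 17·4·15 = 1020.
Length 3: P..R: k=1: 0+612+14·4·17=1564; k=2: 504+0+14·9·17=2646 → min 1564 | Q..S: k=2: 0+612+4·9·4=756; k=3: 612+0+4·17·4=884 → min 756 | R..T: k=3: 0+1020+9·17·15=3315; k=4: 612+0+9·4·15=1152 → min 1152.
Length 4: P..S: k=1: 0+756+14·4·4=980; k=2: 504+612+14·9·4=1620; k=3: 1564+0+14·17·4=2516 → min 980 | Q..T: k=2: 0+1152+4·9·15=1692; k=3: 612+1020+4·17·15=2652; k=4: 756+0+4·4·15=996 → min 996.
Top-level splits: k=1: (P..P)·(Q..T) → 0+996+14·4·15 = 1836; k=2: (P..Q)·(R..T) → 504+1152+14·9·15 = 3546; k=3: (P..R)·(S..T) → 1564+1020+14·17·15 = 6154; k=4: (P..S)·(T..T) → 980+0+14·4·15 = 1820.
Best split is after S, i.e. k = 4.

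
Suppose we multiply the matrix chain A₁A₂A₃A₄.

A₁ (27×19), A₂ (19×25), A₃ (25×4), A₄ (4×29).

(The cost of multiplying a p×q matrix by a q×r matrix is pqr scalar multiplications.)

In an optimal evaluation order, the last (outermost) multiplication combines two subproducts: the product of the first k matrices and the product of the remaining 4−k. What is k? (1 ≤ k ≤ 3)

Adjacent pairs: A₁A₂ = 27·19·25 = 12825; A₂A₃ = 19·25·4 = 1900; A₃A₄ = 25·4·29 = 2900.
Length 3: A₁..A₃: k=1: 0+1900+27·19·4=3952; k=2: 12825+0+27·25·4=15525 → min 3952 | A₂..A₄: k=2: 0+2900+19·25·29=16675; k=3: 1900+0+19·4·29=4104 → min 4104.
Top-level splits: k=1: (A₁..A₁)·(A₂..A₄) → 0+4104+27·19·29 = 18981; k=2: (A₁..A₂)·(A₃..A₄) → 12825+2900+27·25·29 = 35300; k=3: (A₁..A₃)·(A₄..A₄) → 3952+0+27·4·29 = 7084.
Best split is after A₃, i.e. k = 3.

3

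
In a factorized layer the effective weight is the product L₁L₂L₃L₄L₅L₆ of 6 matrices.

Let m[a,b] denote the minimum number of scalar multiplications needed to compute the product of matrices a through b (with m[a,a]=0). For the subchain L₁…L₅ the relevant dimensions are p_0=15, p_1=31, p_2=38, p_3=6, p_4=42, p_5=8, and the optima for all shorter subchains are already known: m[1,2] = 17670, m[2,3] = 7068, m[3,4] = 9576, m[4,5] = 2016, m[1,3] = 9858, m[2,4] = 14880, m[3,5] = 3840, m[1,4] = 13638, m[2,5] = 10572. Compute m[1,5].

12594

m[1,5] = min over k∈[1,4] of m[1,k]+m[k+1,5]+p_{0}·p_k·p_{5}.
k=1: 0 + 10572 + 15·31·8 = 14292; k=2: 17670 + 3840 + 15·38·8 = 26070; k=3: 9858 + 2016 + 15·6·8 = 12594; k=4: 13638 + 0 + 15·42·8 = 18678.
Minimum: 12594 at k=3.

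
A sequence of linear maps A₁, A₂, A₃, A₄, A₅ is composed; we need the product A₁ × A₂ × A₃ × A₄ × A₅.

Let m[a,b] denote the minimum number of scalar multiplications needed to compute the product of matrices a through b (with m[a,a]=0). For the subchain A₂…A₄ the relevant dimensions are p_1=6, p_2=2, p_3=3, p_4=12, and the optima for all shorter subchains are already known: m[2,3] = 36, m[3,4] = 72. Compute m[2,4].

m[2,4] = min over k∈[2,3] of m[2,k]+m[k+1,4]+p_{1}·p_k·p_{4}.
k=2: 0 + 72 + 6·2·12 = 216; k=3: 36 + 0 + 6·3·12 = 252.
Minimum: 216 at k=2.

216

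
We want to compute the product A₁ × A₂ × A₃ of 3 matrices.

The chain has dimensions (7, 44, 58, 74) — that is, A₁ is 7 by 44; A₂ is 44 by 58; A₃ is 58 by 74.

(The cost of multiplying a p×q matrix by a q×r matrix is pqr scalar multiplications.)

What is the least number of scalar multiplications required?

Order (A₁ × (A₂ × A₃)): (A₂ × A₃): 44×58 by 58×74 → 44×74, cost 44·58·74 = 188848; (A₁ × (A₂ × A₃)): 7×44 by 44×74 → 7×74, cost 7·44·74 = 22792; cumulative 211640. Total 211640.
Order ((A₁ × A₂) × A₃): (A₁ × A₂): 7×44 by 44×58 → 7×58, cost 7·44·58 = 17864; ((A₁ × A₂) × A₃): 7×58 by 58×74 → 7×74, cost 7·58·74 = 30044; cumulative 47908. Total 47908.
Minimum: 47908.

47908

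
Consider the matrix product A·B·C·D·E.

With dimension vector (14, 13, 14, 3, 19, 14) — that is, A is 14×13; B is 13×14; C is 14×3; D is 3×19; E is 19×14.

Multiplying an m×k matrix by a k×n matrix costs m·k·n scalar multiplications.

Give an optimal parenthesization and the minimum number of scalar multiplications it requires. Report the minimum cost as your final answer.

Adjacent pairs: AB = 14·13·14 = 2548; BC = 13·14·3 = 546; CD = 14·3·19 = 798; DE = 3·19·14 = 798.
Length 3: A..C: k=1: 0+546+14·13·3=1092; k=2: 2548+0+14·14·3=3136 → min 1092 | B..D: k=2: 0+798+13·14·19=4256; k=3: 546+0+13·3·19=1287 → min 1287 | C..E: k=3: 0+798+14·3·14=1386; k=4: 798+0+14·19·14=4522 → min 1386.
Length 4: A..D: k=1: 0+1287+14·13·19=4745; k=2: 2548+798+14·14·19=7070; k=3: 1092+0+14·3·19=1890 → min 1890 | B..E: k=2: 0+1386+13·14·14=3934; k=3: 546+798+13·3·14=1890; k=4: 1287+0+13·19·14=4745 → min 1890.
Length 5: A..E: k=1: 0+1890+14·13·14=4438; k=2: 2548+1386+14·14·14=6678; k=3: 1092+798+14·3·14=2478; k=4: 1890+0+14·19·14=5614 → min 2478.
Optimal parenthesization: ((A·(B·C))·(D·E)) with cost 2478.

2478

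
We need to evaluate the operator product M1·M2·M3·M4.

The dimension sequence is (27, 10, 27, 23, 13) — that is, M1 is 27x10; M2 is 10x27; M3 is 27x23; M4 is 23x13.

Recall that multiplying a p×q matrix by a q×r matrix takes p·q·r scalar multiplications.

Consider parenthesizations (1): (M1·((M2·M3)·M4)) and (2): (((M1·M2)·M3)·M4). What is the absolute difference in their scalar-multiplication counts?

19420

Order (1) = (M1·((M2·M3)·M4)): (M2·M3): 10×27 by 27×23 → 10×23, cost 10·27·23 = 6210; ((M2·M3)·M4): 10×23 by 23×13 → 10×13, cost 10·23·13 = 2990; cumulative 9200; (M1·((M2·M3)·M4)): 27×10 by 10×13 → 27×13, cost 27·10·13 = 3510; cumulative 12710. Total 12710.
Order (2) = (((M1·M2)·M3)·M4): (M1·M2): 27×10 by 10×27 → 27×27, cost 27·10·27 = 7290; ((M1·M2)·M3): 27×27 by 27×23 → 27×23, cost 27·27·23 = 16767; cumulative 24057; (((M1·M2)·M3)·M4): 27×23 by 23×13 → 27×13, cost 27·23·13 = 8073; cumulative 32130. Total 32130.
Difference: |12710 − 32130| = 19420.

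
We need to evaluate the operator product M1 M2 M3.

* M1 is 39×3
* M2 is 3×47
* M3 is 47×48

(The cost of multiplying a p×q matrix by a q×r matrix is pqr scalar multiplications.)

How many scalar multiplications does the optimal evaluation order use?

12384

Order (M1 (M2 M3)): (M2 M3): 3×47 by 47×48 → 3×48, cost 3·47·48 = 6768; (M1 (M2 M3)): 39×3 by 3×48 → 39×48, cost 39·3·48 = 5616; cumulative 12384. Total 12384.
Order ((M1 M2) M3): (M1 M2): 39×3 by 3×47 → 39×47, cost 39·3·47 = 5499; ((M1 M2) M3): 39×47 by 47×48 → 39×48, cost 39·47·48 = 87984; cumulative 93483. Total 93483.
Minimum: 12384.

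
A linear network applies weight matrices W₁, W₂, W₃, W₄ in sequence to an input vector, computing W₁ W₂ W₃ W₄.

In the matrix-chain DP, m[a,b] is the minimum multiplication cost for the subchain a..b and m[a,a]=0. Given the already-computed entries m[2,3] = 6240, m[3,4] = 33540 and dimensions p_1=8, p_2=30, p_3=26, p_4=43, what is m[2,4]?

m[2,4] = min over k∈[2,3] of m[2,k]+m[k+1,4]+p_{1}·p_k·p_{4}.
k=2: 0 + 33540 + 8·30·43 = 43860; k=3: 6240 + 0 + 8·26·43 = 15184.
Minimum: 15184 at k=3.

15184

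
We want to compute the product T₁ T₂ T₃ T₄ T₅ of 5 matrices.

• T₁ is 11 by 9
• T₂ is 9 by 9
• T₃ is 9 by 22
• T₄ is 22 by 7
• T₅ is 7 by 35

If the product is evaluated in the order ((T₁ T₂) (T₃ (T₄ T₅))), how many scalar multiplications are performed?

(T₁ T₂): 11×9 by 9×9 → 11×9, cost 11·9·9 = 891
(T₄ T₅): 22×7 by 7×35 → 22×35, cost 22·7·35 = 5390
(T₃ (T₄ T₅)): 9×22 by 22×35 → 9×35, cost 9·22·35 = 6930; cumulative 12320
((T₁ T₂) (T₃ (T₄ T₅))): 11×9 by 9×35 → 11×35, cost 11·9·35 = 3465; cumulative 16676
Total: 16676 scalar multiplications.

16676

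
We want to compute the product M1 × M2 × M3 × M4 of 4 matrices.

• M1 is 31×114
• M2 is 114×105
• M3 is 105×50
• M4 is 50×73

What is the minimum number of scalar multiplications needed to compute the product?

Adjacent pairs: M1M2 = 31·114·105 = 371070; M2M3 = 114·105·50 = 598500; M3M4 = 105·50·73 = 383250.
Length 3: M1..M3: k=1: 0+598500+31·114·50=775200; k=2: 371070+0+31·105·50=533820 → min 533820 | M2..M4: k=2: 0+383250+114·105·73=1257060; k=3: 598500+0+114·50·73=1014600 → min 1014600.
Length 4: M1..M4: k=1: 0+1014600+31·114·73=1272582; k=2: 371070+383250+31·105·73=991935; k=3: 533820+0+31·50·73=646970 → min 646970.
Optimal order: (((M1 × M2) × M3) × M4) with cost 646970.

646970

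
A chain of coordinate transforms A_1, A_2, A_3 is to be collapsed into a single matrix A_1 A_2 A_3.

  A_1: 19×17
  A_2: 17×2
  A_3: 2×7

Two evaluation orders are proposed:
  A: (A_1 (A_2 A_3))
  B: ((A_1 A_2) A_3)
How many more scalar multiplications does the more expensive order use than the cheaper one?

Order A = (A_1 (A_2 A_3)): (A_2 A_3): 17×2 by 2×7 → 17×7, cost 17·2·7 = 238; (A_1 (A_2 A_3)): 19×17 by 17×7 → 19×7, cost 19·17·7 = 2261; cumulative 2499. Total 2499.
Order B = ((A_1 A_2) A_3): (A_1 A_2): 19×17 by 17×2 → 19×2, cost 19·17·2 = 646; ((A_1 A_2) A_3): 19×2 by 2×7 → 19×7, cost 19·2·7 = 266; cumulative 912. Total 912.
Difference: |2499 − 912| = 1587.

1587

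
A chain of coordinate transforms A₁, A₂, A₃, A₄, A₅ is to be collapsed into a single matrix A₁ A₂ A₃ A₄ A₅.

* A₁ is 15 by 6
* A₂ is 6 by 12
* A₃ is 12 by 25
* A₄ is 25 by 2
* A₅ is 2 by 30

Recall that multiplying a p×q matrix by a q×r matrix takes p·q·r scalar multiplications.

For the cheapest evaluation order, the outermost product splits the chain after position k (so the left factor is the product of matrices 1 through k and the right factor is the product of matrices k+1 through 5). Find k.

Adjacent pairs: A₁A₂ = 15·6·12 = 1080; A₂A₃ = 6·12·25 = 1800; A₃A₄ = 12·25·2 = 600; A₄A₅ = 25·2·30 = 1500.
Length 3: A₁..A₃: k=1: 0+1800+15·6·25=4050; k=2: 1080+0+15·12·25=5580 → min 4050 | A₂..A₄: k=2: 0+600+6·12·2=744; k=3: 1800+0+6·25·2=2100 → min 744 | A₃..A₅: k=3: 0+1500+12·25·30=10500; k=4: 600+0+12·2·30=1320 → min 1320.
Length 4: A₁..A₄: k=1: 0+744+15·6·2=924; k=2: 1080+600+15·12·2=2040; k=3: 4050+0+15·25·2=4800 → min 924 | A₂..A₅: k=2: 0+1320+6·12·30=3480; k=3: 1800+1500+6·25·30=7800; k=4: 744+0+6·2·30=1104 → min 1104.
Top-level splits: k=1: (A₁..A₁)·(A₂..A₅) → 0+1104+15·6·30 = 3804; k=2: (A₁..A₂)·(A₃..A₅) → 1080+1320+15·12·30 = 7800; k=3: (A₁..A₃)·(A₄..A₅) → 4050+1500+15·25·30 = 16800; k=4: (A₁..A₄)·(A₅..A₅) → 924+0+15·2·30 = 1824.
Best split is after A₄, i.e. k = 4.

4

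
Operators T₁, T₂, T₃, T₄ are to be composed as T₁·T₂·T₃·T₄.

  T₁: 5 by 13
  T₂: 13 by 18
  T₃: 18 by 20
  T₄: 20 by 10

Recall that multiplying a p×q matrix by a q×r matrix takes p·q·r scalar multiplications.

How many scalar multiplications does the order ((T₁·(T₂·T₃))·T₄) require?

6980

(T₂·T₃): 13×18 by 18×20 → 13×20, cost 13·18·20 = 4680
(T₁·(T₂·T₃)): 5×13 by 13×20 → 5×20, cost 5·13·20 = 1300; cumulative 5980
((T₁·(T₂·T₃))·T₄): 5×20 by 20×10 → 5×10, cost 5·20·10 = 1000; cumulative 6980
Total: 6980 scalar multiplications.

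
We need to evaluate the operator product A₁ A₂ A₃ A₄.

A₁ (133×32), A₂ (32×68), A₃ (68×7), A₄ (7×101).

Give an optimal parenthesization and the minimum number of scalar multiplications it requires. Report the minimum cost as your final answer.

139055

Adjacent pairs: A₁A₂ = 133·32·68 = 289408; A₂A₃ = 32·68·7 = 15232; A₃A₄ = 68·7·101 = 48076.
Length 3: A₁..A₃: k=1: 0+15232+133·32·7=45024; k=2: 289408+0+133·68·7=352716 → min 45024 | A₂..A₄: k=2: 0+48076+32·68·101=267852; k=3: 15232+0+32·7·101=37856 → min 37856.
Length 4: A₁..A₄: k=1: 0+37856+133·32·101=467712; k=2: 289408+48076+133·68·101=1250928; k=3: 45024+0+133·7·101=139055 → min 139055.
Optimal parenthesization: ((A₁ (A₂ A₃)) A₄) with cost 139055.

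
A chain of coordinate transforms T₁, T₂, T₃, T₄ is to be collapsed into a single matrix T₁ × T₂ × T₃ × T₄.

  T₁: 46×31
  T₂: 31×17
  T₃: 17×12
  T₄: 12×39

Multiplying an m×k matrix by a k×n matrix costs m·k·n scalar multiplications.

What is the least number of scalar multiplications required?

Adjacent pairs: T₁T₂ = 46·31·17 = 24242; T₂T₃ = 31·17·12 = 6324; T₃T₄ = 17·12·39 = 7956.
Length 3: T₁..T₃: k=1: 0+6324+46·31·12=23436; k=2: 24242+0+46·17·12=33626 → min 23436 | T₂..T₄: k=2: 0+7956+31·17·39=28509; k=3: 6324+0+31·12·39=20832 → min 20832.
Length 4: T₁..T₄: k=1: 0+20832+46·31·39=76446; k=2: 24242+7956+46·17·39=62696; k=3: 23436+0+46·12·39=44964 → min 44964.
Optimal order: ((T₁ × (T₂ × T₃)) × T₄) with cost 44964.

44964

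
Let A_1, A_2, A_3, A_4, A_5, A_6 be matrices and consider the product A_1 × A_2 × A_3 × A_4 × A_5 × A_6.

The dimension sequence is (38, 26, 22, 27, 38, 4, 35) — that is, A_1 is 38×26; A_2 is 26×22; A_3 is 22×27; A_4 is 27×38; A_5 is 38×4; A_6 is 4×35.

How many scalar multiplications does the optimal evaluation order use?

Adjacent pairs: A_1A_2 = 38·26·22 = 21736; A_2A_3 = 26·22·27 = 15444; A_3A_4 = 22·27·38 = 22572; A_4A_5 = 27·38·4 = 4104; A_5A_6 = 38·4·35 = 5320.
Length 3: A_1..A_3: k=1: 0+15444+38·26·27=42120; k=2: 21736+0+38·22·27=44308 → min 42120 | A_2..A_4: k=2: 0+22572+26·22·38=44308; k=3: 15444+0+26·27·38=42120 → min 42120 | A_3..A_5: k=3: 0+4104+22·27·4=6480; k=4: 22572+0+22·38·4=25916 → min 6480 | A_4..A_6: k=4: 0+5320+27·38·35=41230; k=5: 4104+0+27·4·35=7884 → min 7884.
Length 4: A_1..A_4: k=1: 0+42120+38·26·38=79664; k=2: 21736+22572+38·22·38=76076; k=3: 42120+0+38·27·38=81108 → min 76076 | A_2..A_5: k=2: 0+6480+26·22·4=8768; k=3: 15444+4104+26·27·4=22356; k=4: 42120+0+26·38·4=46072 → min 8768 | A_3..A_6: k=3: 0+7884+22·27·35=28674; k=4: 22572+5320+22·38·35=57152; k=5: 6480+0+22·4·35=9560 → min 9560.
Length 5: A_1..A_5: k=1: 0+8768+38·26·4=12720; k=2: 21736+6480+38·22·4=31560; k=3: 42120+4104+38·27·4=50328; k=4: 76076+0+38·38·4=81852 → min 12720 | A_2..A_6: k=2: 0+9560+26·22·35=29580; k=3: 15444+7884+26·27·35=47898; k=4: 42120+5320+26·38·35=82020; k=5: 8768+0+26·4·35=12408 → min 12408.
Length 6: A_1..A_6: k=1: 0+12408+38·26·35=46988; k=2: 21736+9560+38·22·35=60556; k=3: 42120+7884+38·27·35=85914; k=4: 76076+5320+38·38·35=131936; k=5: 12720+0+38·4·35=18040 → min 18040.
Optimal order: ((A_1 × (A_2 × (A_3 × (A_4 × A_5)))) × A_6) with cost 18040.

18040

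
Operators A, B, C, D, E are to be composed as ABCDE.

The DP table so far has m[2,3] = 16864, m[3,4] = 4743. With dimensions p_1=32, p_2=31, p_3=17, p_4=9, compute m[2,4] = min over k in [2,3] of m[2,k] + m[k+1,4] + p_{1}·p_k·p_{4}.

13671

m[2,4] = min over k∈[2,3] of m[2,k]+m[k+1,4]+p_{1}·p_k·p_{4}.
k=2: 0 + 4743 + 32·31·9 = 13671; k=3: 16864 + 0 + 32·17·9 = 21760.
Minimum: 13671 at k=2.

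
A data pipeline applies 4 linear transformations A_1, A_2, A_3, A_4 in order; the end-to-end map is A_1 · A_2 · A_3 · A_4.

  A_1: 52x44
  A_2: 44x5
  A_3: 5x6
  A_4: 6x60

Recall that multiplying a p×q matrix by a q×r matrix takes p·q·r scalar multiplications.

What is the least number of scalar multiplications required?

28840

Adjacent pairs: A_1A_2 = 52·44·5 = 11440; A_2A_3 = 44·5·6 = 1320; A_3A_4 = 5·6·60 = 1800.
Length 3: A_1..A_3: k=1: 0+1320+52·44·6=15048; k=2: 11440+0+52·5·6=13000 → min 13000 | A_2..A_4: k=2: 0+1800+44·5·60=15000; k=3: 1320+0+44·6·60=17160 → min 15000.
Length 4: A_1..A_4: k=1: 0+15000+52·44·60=152280; k=2: 11440+1800+52·5·60=28840; k=3: 13000+0+52·6·60=31720 → min 28840.
Optimal order: ((A_1 · A_2) · (A_3 · A_4)) with cost 28840.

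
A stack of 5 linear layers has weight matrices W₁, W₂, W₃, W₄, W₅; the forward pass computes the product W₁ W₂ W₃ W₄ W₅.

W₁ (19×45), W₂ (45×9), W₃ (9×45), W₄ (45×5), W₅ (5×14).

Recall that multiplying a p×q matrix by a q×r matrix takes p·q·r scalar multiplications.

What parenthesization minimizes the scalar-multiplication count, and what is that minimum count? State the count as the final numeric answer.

9655

Adjacent pairs: W₁W₂ = 19·45·9 = 7695; W₂W₃ = 45·9·45 = 18225; W₃W₄ = 9·45·5 = 2025; W₄W₅ = 45·5·14 = 3150.
Length 3: W₁..W₃: k=1: 0+18225+19·45·45=56700; k=2: 7695+0+19·9·45=15390 → min 15390 | W₂..W₄: k=2: 0+2025+45·9·5=4050; k=3: 18225+0+45·45·5=28350 → min 4050 | W₃..W₅: k=3: 0+3150+9·45·14=8820; k=4: 2025+0+9·5·14=2655 → min 2655.
Length 4: W₁..W₄: k=1: 0+4050+19·45·5=8325; k=2: 7695+2025+19·9·5=10575; k=3: 15390+0+19·45·5=19665 → min 8325 | W₂..W₅: k=2: 0+2655+45·9·14=8325; k=3: 18225+3150+45·45·14=49725; k=4: 4050+0+45·5·14=7200 → min 7200.
Length 5: W₁..W₅: k=1: 0+7200+19·45·14=19170; k=2: 7695+2655+19·9·14=12744; k=3: 15390+3150+19·45·14=30510; k=4: 8325+0+19·5·14=9655 → min 9655.
Optimal parenthesization: ((W₁ (W₂ (W₃ W₄))) W₅) with cost 9655.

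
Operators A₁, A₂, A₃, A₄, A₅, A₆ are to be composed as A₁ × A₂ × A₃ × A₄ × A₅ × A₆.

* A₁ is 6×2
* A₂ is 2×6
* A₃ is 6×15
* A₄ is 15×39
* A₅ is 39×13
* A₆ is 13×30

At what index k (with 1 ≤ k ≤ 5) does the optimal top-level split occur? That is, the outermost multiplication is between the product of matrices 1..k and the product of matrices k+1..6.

1

Adjacent pairs: A₁A₂ = 6·2·6 = 72; A₂A₃ = 2·6·15 = 180; A₃A₄ = 6·15·39 = 3510; A₄A₅ = 15·39·13 = 7605; A₅A₆ = 39·13·30 = 15210.
Length 3: A₁..A₃: k=1: 0+180+6·2·15=360; k=2: 72+0+6·6·15=612 → min 360 | A₂..A₄: k=2: 0+3510+2·6·39=3978; k=3: 180+0+2·15·39=1350 → min 1350 | A₃..A₅: k=3: 0+7605+6·15·13=8775; k=4: 3510+0+6·39·13=6552 → min 6552 | A₄..A₆: k=4: 0+15210+15·39·30=32760; k=5: 7605+0+15·13·30=13455 → min 13455.
Length 4: A₁..A₄: k=1: 0+1350+6·2·39=1818; k=2: 72+3510+6·6·39=4986; k=3: 360+0+6·15·39=3870 → min 1818 | A₂..A₅: k=2: 0+6552+2·6·13=6708; k=3: 180+7605+2·15·13=8175; k=4: 1350+0+2·39·13=2364 → min 2364 | A₃..A₆: k=3: 0+13455+6·15·30=16155; k=4: 3510+15210+6·39·30=25740; k=5: 6552+0+6·13·30=8892 → min 8892.
Length 5: A₁..A₅: k=1: 0+2364+6·2·13=2520; k=2: 72+6552+6·6·13=7092; k=3: 360+7605+6·15·13=9135; k=4: 1818+0+6·39·13=4860 → min 2520 | A₂..A₆: k=2: 0+8892+2·6·30=9252; k=3: 180+13455+2·15·30=14535; k=4: 1350+15210+2·39·30=18900; k=5: 2364+0+2·13·30=3144 → min 3144.
Top-level splits: k=1: (A₁..A₁)·(A₂..A₆) → 0+3144+6·2·30 = 3504; k=2: (A₁..A₂)·(A₃..A₆) → 72+8892+6·6·30 = 10044; k=3: (A₁..A₃)·(A₄..A₆) → 360+13455+6·15·30 = 16515; k=4: (A₁..A₄)·(A₅..A₆) → 1818+15210+6·39·30 = 24048; k=5: (A₁..A₅)·(A₆..A₆) → 2520+0+6·13·30 = 4860.
Best split is after A₁, i.e. k = 1.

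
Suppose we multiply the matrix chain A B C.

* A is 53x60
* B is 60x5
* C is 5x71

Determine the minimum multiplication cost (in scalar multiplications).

34715

Order (A (B C)): (B C): 60×5 by 5×71 → 60×71, cost 60·5·71 = 21300; (A (B C)): 53×60 by 60×71 → 53×71, cost 53·60·71 = 225780; cumulative 247080. Total 247080.
Order ((A B) C): (A B): 53×60 by 60×5 → 53×5, cost 53·60·5 = 15900; ((A B) C): 53×5 by 5×71 → 53×71, cost 53·5·71 = 18815; cumulative 34715. Total 34715.
Minimum: 34715.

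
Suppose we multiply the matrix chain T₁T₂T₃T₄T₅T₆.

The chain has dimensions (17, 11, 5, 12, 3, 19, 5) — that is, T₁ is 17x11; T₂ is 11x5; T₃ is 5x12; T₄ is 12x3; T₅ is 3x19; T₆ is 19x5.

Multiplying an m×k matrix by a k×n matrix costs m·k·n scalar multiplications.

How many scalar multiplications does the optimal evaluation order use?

Adjacent pairs: T₁T₂ = 17·11·5 = 935; T₂T₃ = 11·5·12 = 660; T₃T₄ = 5·12·3 = 180; T₄T₅ = 12·3·19 = 684; T₅T₆ = 3·19·5 = 285.
Length 3: T₁..T₃: k=1: 0+660+17·11·12=2904; k=2: 935+0+17·5·12=1955 → min 1955 | T₂..T₄: k=2: 0+180+11·5·3=345; k=3: 660+0+11·12·3=1056 → min 345 | T₃..T₅: k=3: 0+684+5·12·19=1824; k=4: 180+0+5·3·19=465 → min 465 | T₄..T₆: k=4: 0+285+12·3·5=465; k=5: 684+0+12·19·5=1824 → min 465.
Length 4: T₁..T₄: k=1: 0+345+17·11·3=906; k=2: 935+180+17·5·3=1370; k=3: 1955+0+17·12·3=2567 → min 906 | T₂..T₅: k=2: 0+465+11·5·19=1510; k=3: 660+684+11·12·19=3852; k=4: 345+0+11·3·19=972 → min 972 | T₃..T₆: k=3: 0+465+5·12·5=765; k=4: 180+285+5·3·5=540; k=5: 465+0+5·19·5=940 → min 540.
Length 5: T₁..T₅: k=1: 0+972+17·11·19=4525; k=2: 935+465+17·5·19=3015; k=3: 1955+684+17·12·19=6515; k=4: 906+0+17·3·19=1875 → min 1875 | T₂..T₆: k=2: 0+540+11·5·5=815; k=3: 660+465+11·12·5=1785; k=4: 345+285+11·3·5=795; k=5: 972+0+11·19·5=2017 → min 795.
Length 6: T₁..T₆: k=1: 0+795+17·11·5=1730; k=2: 935+540+17·5·5=1900; k=3: 1955+465+17·12·5=3440; k=4: 906+285+17·3·5=1446; k=5: 1875+0+17·19·5=3490 → min 1446.
Optimal order: ((T₁(T₂(T₃T₄)))(T₅T₆)) with cost 1446.

1446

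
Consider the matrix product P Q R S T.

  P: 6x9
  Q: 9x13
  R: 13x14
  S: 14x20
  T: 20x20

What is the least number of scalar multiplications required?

5874

Adjacent pairs: PQ = 6·9·13 = 702; QR = 9·13·14 = 1638; RS = 13·14·20 = 3640; ST = 14·20·20 = 5600.
Length 3: P..R: k=1: 0+1638+6·9·14=2394; k=2: 702+0+6·13·14=1794 → min 1794 | Q..S: k=2: 0+3640+9·13·20=5980; k=3: 1638+0+9·14·20=4158 → min 4158 | R..T: k=3: 0+5600+13·14·20=9240; k=4: 3640+0+13·20·20=8840 → min 8840.
Length 4: P..S: k=1: 0+4158+6·9·20=5238; k=2: 702+3640+6·13·20=5902; k=3: 1794+0+6·14·20=3474 → min 3474 | Q..T: k=2: 0+8840+9·13·20=11180; k=3: 1638+5600+9·14·20=9758; k=4: 4158+0+9·20·20=7758 → min 7758.
Length 5: P..T: k=1: 0+7758+6·9·20=8838; k=2: 702+8840+6·13·20=11102; k=3: 1794+5600+6·14·20=9074; k=4: 3474+0+6·20·20=5874 → min 5874.
Optimal order: ((((P Q) R) S) T) with cost 5874.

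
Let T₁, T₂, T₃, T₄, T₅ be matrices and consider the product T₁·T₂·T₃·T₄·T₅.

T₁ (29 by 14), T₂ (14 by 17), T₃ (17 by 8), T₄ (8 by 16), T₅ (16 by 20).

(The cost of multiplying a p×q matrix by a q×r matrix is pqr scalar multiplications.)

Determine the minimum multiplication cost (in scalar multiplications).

Adjacent pairs: T₁T₂ = 29·14·17 = 6902; T₂T₃ = 14·17·8 = 1904; T₃T₄ = 17·8·16 = 2176; T₄T₅ = 8·16·20 = 2560.
Length 3: T₁..T₃: k=1: 0+1904+29·14·8=5152; k=2: 6902+0+29·17·8=10846 → min 5152 | T₂..T₄: k=2: 0+2176+14·17·16=5984; k=3: 1904+0+14·8·16=3696 → min 3696 | T₃..T₅: k=3: 0+2560+17·8·20=5280; k=4: 2176+0+17·16·20=7616 → min 5280.
Length 4: T₁..T₄: k=1: 0+3696+29·14·16=10192; k=2: 6902+2176+29·17·16=16966; k=3: 5152+0+29·8·16=8864 → min 8864 | T₂..T₅: k=2: 0+5280+14·17·20=10040; k=3: 1904+2560+14·8·20=6704; k=4: 3696+0+14·16·20=8176 → min 6704.
Length 5: T₁..T₅: k=1: 0+6704+29·14·20=14824; k=2: 6902+5280+29·17·20=22042; k=3: 5152+2560+29·8·20=12352; k=4: 8864+0+29·16·20=18144 → min 12352.
Optimal order: ((T₁·(T₂·T₃))·(T₄·T₅)) with cost 12352.

12352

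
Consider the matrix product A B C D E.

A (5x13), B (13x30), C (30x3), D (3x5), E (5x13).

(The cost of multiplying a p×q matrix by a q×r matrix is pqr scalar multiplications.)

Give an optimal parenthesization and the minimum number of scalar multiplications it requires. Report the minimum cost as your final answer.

1755

Adjacent pairs: AB = 5·13·30 = 1950; BC = 13·30·3 = 1170; CD = 30·3·5 = 450; DE = 3·5·13 = 195.
Length 3: A..C: k=1: 0+1170+5·13·3=1365; k=2: 1950+0+5·30·3=2400 → min 1365 | B..D: k=2: 0+450+13·30·5=2400; k=3: 1170+0+13·3·5=1365 → min 1365 | C..E: k=3: 0+195+30·3·13=1365; k=4: 450+0+30·5·13=2400 → min 1365.
Length 4: A..D: k=1: 0+1365+5·13·5=1690; k=2: 1950+450+5·30·5=3150; k=3: 1365+0+5·3·5=1440 → min 1440 | B..E: k=2: 0+1365+13·30·13=6435; k=3: 1170+195+13·3·13=1872; k=4: 1365+0+13·5·13=2210 → min 1872.
Length 5: A..E: k=1: 0+1872+5·13·13=2717; k=2: 1950+1365+5·30·13=5265; k=3: 1365+195+5·3·13=1755; k=4: 1440+0+5·5·13=1765 → min 1755.
Optimal parenthesization: ((A (B C)) (D E)) with cost 1755.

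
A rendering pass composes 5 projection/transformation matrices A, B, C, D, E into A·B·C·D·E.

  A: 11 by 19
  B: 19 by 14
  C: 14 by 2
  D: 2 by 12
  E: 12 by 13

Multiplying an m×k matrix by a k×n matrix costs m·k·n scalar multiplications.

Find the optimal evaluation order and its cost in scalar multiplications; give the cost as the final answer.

Adjacent pairs: AB = 11·19·14 = 2926; BC = 19·14·2 = 532; CD = 14·2·12 = 336; DE = 2·12·13 = 312.
Length 3: A..C: k=1: 0+532+11·19·2=950; k=2: 2926+0+11·14·2=3234 → min 950 | B..D: k=2: 0+336+19·14·12=3528; k=3: 532+0+19·2·12=988 → min 988 | C..E: k=3: 0+312+14·2·13=676; k=4: 336+0+14·12·13=2520 → min 676.
Length 4: A..D: k=1: 0+988+11·19·12=3496; k=2: 2926+336+11·14·12=5110; k=3: 950+0+11·2·12=1214 → min 1214 | B..E: k=2: 0+676+19·14·13=4134; k=3: 532+312+19·2·13=1338; k=4: 988+0+19·12·13=3952 → min 1338.
Length 5: A..E: k=1: 0+1338+11·19·13=4055; k=2: 2926+676+11·14·13=5604; k=3: 950+312+11·2·13=1548; k=4: 1214+0+11·12·13=2930 → min 1548.
Optimal parenthesization: ((A·(B·C))·(D·E)) with cost 1548.

1548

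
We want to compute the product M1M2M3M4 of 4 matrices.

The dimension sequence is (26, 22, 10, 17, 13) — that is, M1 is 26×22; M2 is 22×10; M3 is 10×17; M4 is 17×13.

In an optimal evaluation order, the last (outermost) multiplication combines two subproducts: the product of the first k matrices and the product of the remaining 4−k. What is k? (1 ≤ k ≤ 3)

2

Adjacent pairs: M1M2 = 26·22·10 = 5720; M2M3 = 22·10·17 = 3740; M3M4 = 10·17·13 = 2210.
Length 3: M1..M3: k=1: 0+3740+26·22·17=13464; k=2: 5720+0+26·10·17=10140 → min 10140 | M2..M4: k=2: 0+2210+22·10·13=5070; k=3: 3740+0+22·17·13=8602 → min 5070.
Top-level splits: k=1: (M1..M1)·(M2..M4) → 0+5070+26·22·13 = 12506; k=2: (M1..M2)·(M3..M4) → 5720+2210+26·10·13 = 11310; k=3: (M1..M3)·(M4..M4) → 10140+0+26·17·13 = 15886.
Best split is after M2, i.e. k = 2.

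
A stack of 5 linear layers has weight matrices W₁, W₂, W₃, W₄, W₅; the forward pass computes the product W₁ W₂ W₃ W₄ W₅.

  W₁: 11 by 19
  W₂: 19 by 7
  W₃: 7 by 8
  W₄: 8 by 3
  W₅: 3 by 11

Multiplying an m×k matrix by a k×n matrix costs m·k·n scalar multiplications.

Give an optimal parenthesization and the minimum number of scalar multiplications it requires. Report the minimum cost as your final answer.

Adjacent pairs: W₁W₂ = 11·19·7 = 1463; W₂W₃ = 19·7·8 = 1064; W₃W₄ = 7·8·3 = 168; W₄W₅ = 8·3·11 = 264.
Length 3: W₁..W₃: k=1: 0+1064+11·19·8=2736; k=2: 1463+0+11·7·8=2079 → min 2079 | W₂..W₄: k=2: 0+168+19·7·3=567; k=3: 1064+0+19·8·3=1520 → min 567 | W₃..W₅: k=3: 0+264+7·8·11=880; k=4: 168+0+7·3·11=399 → min 399.
Length 4: W₁..W₄: k=1: 0+567+11·19·3=1194; k=2: 1463+168+11·7·3=1862; k=3: 2079+0+11·8·3=2343 → min 1194 | W₂..W₅: k=2: 0+399+19·7·11=1862; k=3: 1064+264+19·8·11=3000; k=4: 567+0+19·3·11=1194 → min 1194.
Length 5: W₁..W₅: k=1: 0+1194+11·19·11=3493; k=2: 1463+399+11·7·11=2709; k=3: 2079+264+11·8·11=3311; k=4: 1194+0+11·3·11=1557 → min 1557.
Optimal parenthesization: ((W₁ (W₂ (W₃ W₄))) W₅) with cost 1557.

1557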